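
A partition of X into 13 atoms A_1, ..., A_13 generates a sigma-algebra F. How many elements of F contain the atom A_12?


Each element of F is a union of some subset S of the 13 atoms.
The element contains A_12 iff A_12 is in S.
So we count subsets S of {A_1,...,A_13} with A_12 in S: choose freely among the other 12 atoms.
Count = 2^(13-1) = 2^12 = 4096.


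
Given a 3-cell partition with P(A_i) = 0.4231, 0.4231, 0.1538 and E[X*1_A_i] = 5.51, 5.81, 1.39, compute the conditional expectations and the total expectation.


For each cell A_i: E[X|A_i] = E[X*1_A_i] / P(A_i)
Step 1: E[X|A_1] = 5.51 / 0.4231 = 13.022926
Step 2: E[X|A_2] = 5.81 / 0.4231 = 13.731978
Step 3: E[X|A_3] = 1.39 / 0.1538 = 9.037711
Verification: E[X] = sum E[X*1_A_i] = 5.51 + 5.81 + 1.39 = 12.71


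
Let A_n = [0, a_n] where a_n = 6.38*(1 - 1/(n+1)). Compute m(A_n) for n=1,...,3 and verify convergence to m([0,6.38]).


By continuity of measure from below: if A_n increases to A, then m(A_n) -> m(A).
Here A = [0, 6.38], so m(A) = 6.38
Step 1: a_1 = 6.38*(1 - 1/2) = 3.19, m(A_1) = 3.19
Step 2: a_2 = 6.38*(1 - 1/3) = 4.2533, m(A_2) = 4.2533
Step 3: a_3 = 6.38*(1 - 1/4) = 4.785, m(A_3) = 4.785
Limit: m(A_n) -> m([0,6.38]) = 6.38


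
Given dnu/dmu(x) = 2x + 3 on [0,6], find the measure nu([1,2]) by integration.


nu(A) = integral_A (dnu/dmu) dmu = integral_1^2 (2x + 3) dx
Step 1: Antiderivative F(x) = (2/2)x^2 + 3x
Step 2: F(2) = (2/2)*2^2 + 3*2 = 4 + 6 = 10
Step 3: F(1) = (2/2)*1^2 + 3*1 = 1 + 3 = 4
Step 4: nu([1,2]) = F(2) - F(1) = 10 - 4 = 6


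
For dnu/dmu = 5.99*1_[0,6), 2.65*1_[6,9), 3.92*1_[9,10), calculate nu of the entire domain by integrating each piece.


Integrate each piece of the Radon-Nikodym derivative:
Step 1: integral_0^6 5.99 dx = 5.99*(6-0) = 5.99*6 = 35.94
Step 2: integral_6^9 2.65 dx = 2.65*(9-6) = 2.65*3 = 7.95
Step 3: integral_9^10 3.92 dx = 3.92*(10-9) = 3.92*1 = 3.92
Total: 35.94 + 7.95 + 3.92 = 47.81


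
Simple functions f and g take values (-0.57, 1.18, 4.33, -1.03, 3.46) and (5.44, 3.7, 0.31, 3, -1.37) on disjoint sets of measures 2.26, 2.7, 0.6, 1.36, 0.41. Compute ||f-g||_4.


Step 1: Compute differences f_i - g_i:
  -0.57 - 5.44 = -6.01
  1.18 - 3.7 = -2.52
  4.33 - 0.31 = 4.02
  -1.03 - 3 = -4.03
  3.46 - -1.37 = 4.83
Step 2: Compute |diff|^4 * measure for each set:
  |-6.01|^4 * 2.26 = 1304.661624 * 2.26 = 2948.53527
  |-2.52|^4 * 2.7 = 40.32758 * 2.7 = 108.884466
  |4.02|^4 * 0.6 = 261.158528 * 0.6 = 156.695117
  |-4.03|^4 * 1.36 = 263.766833 * 1.36 = 358.722893
  |4.83|^4 * 0.41 = 544.237575 * 0.41 = 223.137406
Step 3: Sum = 3795.975152
Step 4: ||f-g||_4 = (3795.975152)^(1/4) = 7.849298


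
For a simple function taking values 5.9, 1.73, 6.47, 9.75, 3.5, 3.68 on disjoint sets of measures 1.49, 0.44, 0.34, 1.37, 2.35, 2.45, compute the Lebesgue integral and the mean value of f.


Step 1: Integral = sum(value_i * measure_i)
= 5.9*1.49 + 1.73*0.44 + 6.47*0.34 + 9.75*1.37 + 3.5*2.35 + 3.68*2.45
= 8.791 + 0.7612 + 2.1998 + 13.3575 + 8.225 + 9.016
= 42.3505
Step 2: Total measure of domain = 1.49 + 0.44 + 0.34 + 1.37 + 2.35 + 2.45 = 8.44
Step 3: Average value = 42.3505 / 8.44 = 5.017832


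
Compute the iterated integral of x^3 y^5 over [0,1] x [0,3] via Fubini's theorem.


By Fubini's theorem, the double integral factors as a product of single integrals:
Step 1: integral_0^1 x^3 dx = [x^4/4] from 0 to 1
     = 1^4/4 = 0.25
Step 2: integral_0^3 y^5 dy = [y^6/6] from 0 to 3
     = 3^6/6 = 121.5
Step 3: Double integral = 0.25 * 121.5 = 30.375


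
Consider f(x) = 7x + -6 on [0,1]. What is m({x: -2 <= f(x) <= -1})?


f^(-1)([-2, -1]) = {x : -2 <= 7x + -6 <= -1}
Solving: (-2 - -6)/7 <= x <= (-1 - -6)/7
= [0.571429, 0.714286]
Intersecting with [0,1]: [0.571429, 0.714286]
Measure = 0.714286 - 0.571429 = 0.142857


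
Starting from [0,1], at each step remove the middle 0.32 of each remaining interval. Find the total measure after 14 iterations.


Step 1: At each step, fraction remaining = 1 - 0.32 = 0.68
Step 2: After 14 steps, measure = (0.68)^14
Result = 0.00452


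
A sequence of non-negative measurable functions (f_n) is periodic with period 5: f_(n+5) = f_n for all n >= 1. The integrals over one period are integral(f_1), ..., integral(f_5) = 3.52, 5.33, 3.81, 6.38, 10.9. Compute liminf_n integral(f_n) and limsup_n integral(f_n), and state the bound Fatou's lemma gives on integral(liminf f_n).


The sequence (integral(f_n)) is periodic with period 5, repeating the values 3.52, 5.33, 3.81, 6.38, 10.9 indefinitely.
Step 1: For a periodic sequence, every tail (a_m, a_(m+1), ...) contains all 5 period values infinitely often.
Step 2: Hence inf of every tail = min of the period values = min(3.52, 5.33, 3.81, 6.38, 10.9) = 3.52.
        liminf_n integral(f_n) = sup over m of (inf of tail from m) = 3.52.
Step 3: Similarly sup of every tail = max of the period values = 10.9.
        limsup_n integral(f_n) = 10.9.
Step 4: Fatou's lemma: integral(liminf_n f_n) <= liminf_n integral(f_n) = 3.52.
        So the integral of the pointwise liminf is at most 3.52.


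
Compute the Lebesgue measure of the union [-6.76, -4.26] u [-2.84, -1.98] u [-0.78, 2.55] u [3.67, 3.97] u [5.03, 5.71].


For pairwise disjoint intervals, m(union) = sum of lengths.
= (-4.26 - -6.76) + (-1.98 - -2.84) + (2.55 - -0.78) + (3.97 - 3.67) + (5.71 - 5.03)
= 2.5 + 0.86 + 3.33 + 0.3 + 0.68
= 7.67


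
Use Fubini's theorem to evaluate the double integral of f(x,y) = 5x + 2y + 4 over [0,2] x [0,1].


By Fubini, integrate in x first, then y.
Step 1: Fix y, integrate over x in [0,2]:
  integral(5x + 2y + 4, x=0..2)
  = 5*(2^2 - 0^2)/2 + (2y + 4)*(2 - 0)
  = 10 + (2y + 4)*2
  = 10 + 4y + 8
  = 18 + 4y
Step 2: Integrate over y in [0,1]:
  integral(18 + 4y, y=0..1)
  = 18*1 + 4*(1^2 - 0^2)/2
  = 18 + 2
  = 20


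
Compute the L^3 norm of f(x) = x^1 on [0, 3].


Step 1: ||f||_3 = (integral_0^3 |x^1|^3 dx)^(1/3)
     = (integral_0^3 x^3 dx)^(1/3)
Step 2: integral_0^3 x^3 dx = [x^4/(4)] from 0 to 3 = 3^4/4
     = 81/4 = 20.25
Step 3: ||f||_3 = (20.25)^(1/3) = 2.725681


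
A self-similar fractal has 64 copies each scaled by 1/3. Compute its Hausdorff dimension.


For a self-similar set with N copies scaled by 1/r:
dim_H = log(N)/log(r) = log(64)/log(3)
= 4.158883/1.098612
= 3.785579


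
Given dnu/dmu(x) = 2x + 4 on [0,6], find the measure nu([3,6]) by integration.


nu(A) = integral_A (dnu/dmu) dmu = integral_3^6 (2x + 4) dx
Step 1: Antiderivative F(x) = (2/2)x^2 + 4x
Step 2: F(6) = (2/2)*6^2 + 4*6 = 36 + 24 = 60
Step 3: F(3) = (2/2)*3^2 + 4*3 = 9 + 12 = 21
Step 4: nu([3,6]) = F(6) - F(3) = 60 - 21 = 39


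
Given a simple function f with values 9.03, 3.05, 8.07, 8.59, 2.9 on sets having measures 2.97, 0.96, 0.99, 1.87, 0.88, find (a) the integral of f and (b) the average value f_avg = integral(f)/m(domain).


Step 1: Integral = sum(value_i * measure_i)
= 9.03*2.97 + 3.05*0.96 + 8.07*0.99 + 8.59*1.87 + 2.9*0.88
= 26.8191 + 2.928 + 7.9893 + 16.0633 + 2.552
= 56.3517
Step 2: Total measure of domain = 2.97 + 0.96 + 0.99 + 1.87 + 0.88 = 7.67
Step 3: Average value = 56.3517 / 7.67 = 7.347027


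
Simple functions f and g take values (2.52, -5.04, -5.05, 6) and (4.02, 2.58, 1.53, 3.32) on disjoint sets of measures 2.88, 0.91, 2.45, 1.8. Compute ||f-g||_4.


Step 1: Compute differences f_i - g_i:
  2.52 - 4.02 = -1.5
  -5.04 - 2.58 = -7.62
  -5.05 - 1.53 = -6.58
  6 - 3.32 = 2.68
Step 2: Compute |diff|^4 * measure for each set:
  |-1.5|^4 * 2.88 = 5.0625 * 2.88 = 14.58
  |-7.62|^4 * 0.91 = 3371.474547 * 0.91 = 3068.041838
  |-6.58|^4 * 2.45 = 1874.578253 * 2.45 = 4592.71672
  |2.68|^4 * 1.8 = 51.58687 * 1.8 = 92.856366
Step 3: Sum = 7768.194923
Step 4: ||f-g||_4 = (7768.194923)^(1/4) = 9.38815


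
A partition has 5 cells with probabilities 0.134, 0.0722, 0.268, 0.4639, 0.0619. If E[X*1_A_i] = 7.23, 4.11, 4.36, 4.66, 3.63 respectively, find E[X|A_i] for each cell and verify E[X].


For each cell A_i: E[X|A_i] = E[X*1_A_i] / P(A_i)
Step 1: E[X|A_1] = 7.23 / 0.134 = 53.955224
Step 2: E[X|A_2] = 4.11 / 0.0722 = 56.925208
Step 3: E[X|A_3] = 4.36 / 0.268 = 16.268657
Step 4: E[X|A_4] = 4.66 / 0.4639 = 10.045268
Step 5: E[X|A_5] = 3.63 / 0.0619 = 58.642973
Verification: E[X] = sum E[X*1_A_i] = 7.23 + 4.11 + 4.36 + 4.66 + 3.63 = 23.99


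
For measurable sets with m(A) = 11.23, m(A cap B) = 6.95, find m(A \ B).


m(A \ B) = m(A) - m(A n B)
= 11.23 - 6.95
= 4.28


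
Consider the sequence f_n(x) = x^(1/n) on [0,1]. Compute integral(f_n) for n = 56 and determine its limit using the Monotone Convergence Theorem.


At n = 56: f_56(x) = x^(1/56).
Step 1: integral(x^(1/56), 0, 1) = [x^(1/56+1) / (1/56+1)] from 0 to 1
     = 1 / (1/56 + 1) = 1 / ((56+1)/56) = 56/(56+1)
     = 56/57 = 0.982456
Step 2: As n -> infinity, f_n(x) = x^(1/n) -> 1 for x in (0,1], and f_n is increasing in n.
By MCT, lim_n integral(f_n) = integral(lim_n f_n) = integral(1, 0, 1) = 1.
Step 3: Verify convergence: 56/57 = 0.982456 -> 1


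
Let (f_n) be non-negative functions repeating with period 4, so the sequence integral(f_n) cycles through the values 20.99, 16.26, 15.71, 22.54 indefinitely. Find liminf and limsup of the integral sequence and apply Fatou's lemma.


The sequence (integral(f_n)) is periodic with period 4, repeating the values 20.99, 16.26, 15.71, 22.54 indefinitely.
Step 1: For a periodic sequence, every tail (a_m, a_(m+1), ...) contains all 4 period values infinitely often.
Step 2: Hence inf of every tail = min of the period values = min(20.99, 16.26, 15.71, 22.54) = 15.71.
        liminf_n integral(f_n) = sup over m of (inf of tail from m) = 15.71.
Step 3: Similarly sup of every tail = max of the period values = 22.54.
        limsup_n integral(f_n) = 22.54.
Step 4: Fatou's lemma: integral(liminf_n f_n) <= liminf_n integral(f_n) = 15.71.
        So the integral of the pointwise liminf is at most 15.71.


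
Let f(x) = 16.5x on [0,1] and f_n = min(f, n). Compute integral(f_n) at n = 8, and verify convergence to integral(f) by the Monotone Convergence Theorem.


f(x) = 16.5x on [0,1]; f_n(x) = min(16.5x, n). At n = 8:
Step 1: f(x) reaches 8 at x = 8/16.5 = 0.484848
Step 2: integral(f_8) = integral(16.5x, 0, 0.484848) + integral(8, 0.484848, 1)
       = 16.5*0.484848^2/2 + 8*(1 - 0.484848)
       = 1.939394 + 4.121212
       = 6.060606
Step 3: As n -> infinity, f_n increases to f, so by MCT integral(f_n) -> integral(f) = 16.5/2 = 8.25.
Convergence: integral(f_8) = 6.060606 -> 8.25 as n -> infinity


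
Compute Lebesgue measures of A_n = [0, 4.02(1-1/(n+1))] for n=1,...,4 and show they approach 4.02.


By continuity of measure from below: if A_n increases to A, then m(A_n) -> m(A).
Here A = [0, 4.02], so m(A) = 4.02
Step 1: a_1 = 4.02*(1 - 1/2) = 2.01, m(A_1) = 2.01
Step 2: a_2 = 4.02*(1 - 1/3) = 2.68, m(A_2) = 2.68
Step 3: a_3 = 4.02*(1 - 1/4) = 3.015, m(A_3) = 3.015
Step 4: a_4 = 4.02*(1 - 1/5) = 3.216, m(A_4) = 3.216
Limit: m(A_n) -> m([0,4.02]) = 4.02


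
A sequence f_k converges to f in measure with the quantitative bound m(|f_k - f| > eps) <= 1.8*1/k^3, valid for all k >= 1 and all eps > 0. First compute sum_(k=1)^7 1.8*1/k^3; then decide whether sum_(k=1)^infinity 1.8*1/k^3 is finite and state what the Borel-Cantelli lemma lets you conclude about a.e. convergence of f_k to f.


Step 1: List the terms 1.8*1/k^3 for k = 1 to 7:
  k=1: 1.8
  k=2: 0.225
  k=3: 0.066667
  k=4: 0.028125
  k=5: 0.0144
  k=6: 0.008333
  k=7: 0.005248
Step 2: Partial sum = 1.8 + 0.225 + 0.066667 + 0.028125 + 0.0144 + 0.008333 + 0.005248
     = 2.147773
Step 3: The full series sum_(k>=1) 1.8*1/k^3 converges (p-series with p = 3 > 1; a constant multiple of a convergent series converges).
Step 4: Fix eps > 0. Since sum_k m(|f_k - f| > eps) < infinity, the Borel-Cantelli lemma gives
        m(limsup_k {|f_k - f| > eps}) = 0, i.e. for a.e. x, |f_k(x) - f(x)| <= eps for all large k.
        Applying this with eps = 1/j for j = 1, 2, ... and intersecting the countably many full-measure sets,
        for a.e. x we get limsup_k |f_k(x) - f(x)| <= 1/j for every j, hence f_k -> f almost everywhere.
Conclusion: series converges; Borel-Cantelli yields f_k -> f a.e.


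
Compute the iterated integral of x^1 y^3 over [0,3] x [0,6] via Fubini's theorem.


By Fubini's theorem, the double integral factors as a product of single integrals:
Step 1: integral_0^3 x^1 dx = [x^2/2] from 0 to 3
     = 3^2/2 = 4.5
Step 2: integral_0^6 y^3 dy = [y^4/4] from 0 to 6
     = 6^4/4 = 324
Step 3: Double integral = 4.5 * 324 = 1458


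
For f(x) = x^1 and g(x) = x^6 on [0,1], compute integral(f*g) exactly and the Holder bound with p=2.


Step 1: Exact integral of f*g = integral(x^7, 0, 1) = 1/8
     = 0.125
Step 2: Holder bound with p=2, q=2:
  ||f||_p = (integral x^2 dx)^(1/2) = (1/3)^(1/2) = 0.57735
  ||g||_q = (integral x^12 dx)^(1/2) = (1/13)^(1/2) = 0.27735
Step 3: Holder bound = ||f||_p * ||g||_q = 0.57735 * 0.27735 = 0.160128
Verification: 0.125 <= 0.160128 (Holder holds)


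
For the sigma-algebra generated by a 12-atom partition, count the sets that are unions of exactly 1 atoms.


Each element of F is a union of some subset of the 12 atoms.
Elements that are unions of exactly 1 atoms correspond to 1-element subsets of the 12 atoms.
Count = C(12, 1) = 12! / (1! * 11!) = 12.


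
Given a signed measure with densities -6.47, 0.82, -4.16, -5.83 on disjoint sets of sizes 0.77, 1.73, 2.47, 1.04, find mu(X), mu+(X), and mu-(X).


Step 1: Compute signed measure on each set:
  Set 1: -6.47 * 0.77 = -4.9819
  Set 2: 0.82 * 1.73 = 1.4186
  Set 3: -4.16 * 2.47 = -10.2752
  Set 4: -5.83 * 1.04 = -6.0632
Step 2: Total signed measure = (-4.9819) + (1.4186) + (-10.2752) + (-6.0632)
     = -19.9017
Step 3: Positive part mu+(X) = sum of positive contributions = 1.4186
Step 4: Negative part mu-(X) = |sum of negative contributions| = 21.3203


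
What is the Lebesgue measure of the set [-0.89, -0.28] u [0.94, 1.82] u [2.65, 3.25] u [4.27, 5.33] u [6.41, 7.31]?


For pairwise disjoint intervals, m(union) = sum of lengths.
= (-0.28 - -0.89) + (1.82 - 0.94) + (3.25 - 2.65) + (5.33 - 4.27) + (7.31 - 6.41)
= 0.61 + 0.88 + 0.6 + 1.06 + 0.9
= 4.05


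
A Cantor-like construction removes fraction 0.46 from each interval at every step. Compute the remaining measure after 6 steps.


Step 1: At each step, fraction remaining = 1 - 0.46 = 0.54
Step 2: After 6 steps, measure = (0.54)^6
Step 3: Computing the power step by step:
  After step 1: 0.54
  After step 2: 0.2916
  After step 3: 0.157464
  After step 4: 0.085031
  After step 5: 0.045917
  ...
Result = 0.024795


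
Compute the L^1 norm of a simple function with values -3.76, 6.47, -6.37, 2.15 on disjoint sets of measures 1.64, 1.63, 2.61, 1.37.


Step 1: Compute |f_i|^1 for each value:
  |-3.76|^1 = 3.76
  |6.47|^1 = 6.47
  |-6.37|^1 = 6.37
  |2.15|^1 = 2.15
Step 2: Multiply by measures and sum:
  3.76 * 1.64 = 6.1664
  6.47 * 1.63 = 10.5461
  6.37 * 2.61 = 16.6257
  2.15 * 1.37 = 2.9455
Sum = 6.1664 + 10.5461 + 16.6257 + 2.9455 = 36.2837
Step 3: Take the p-th root:
||f||_1 = (36.2837)^(1/1) = 36.2837


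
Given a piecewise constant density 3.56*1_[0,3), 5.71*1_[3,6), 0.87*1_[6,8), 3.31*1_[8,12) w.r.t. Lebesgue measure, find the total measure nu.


Integrate each piece of the Radon-Nikodym derivative:
Step 1: integral_0^3 3.56 dx = 3.56*(3-0) = 3.56*3 = 10.68
Step 2: integral_3^6 5.71 dx = 5.71*(6-3) = 5.71*3 = 17.13
Step 3: integral_6^8 0.87 dx = 0.87*(8-6) = 0.87*2 = 1.74
Step 4: integral_8^12 3.31 dx = 3.31*(12-8) = 3.31*4 = 13.24
Total: 10.68 + 17.13 + 1.74 + 13.24 = 42.79


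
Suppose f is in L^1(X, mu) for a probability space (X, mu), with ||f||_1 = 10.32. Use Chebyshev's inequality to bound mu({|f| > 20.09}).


Chebyshev/Markov inequality: mu(|f| > eps) <= (||f||_p / eps)^p
Step 1: ||f||_1 / eps = 10.32 / 20.09 = 0.513688
Step 2: Raise to power p = 1:
  (0.513688)^1 = 0.513688
Step 3: Therefore mu(|f| > 20.09) <= 0.513688


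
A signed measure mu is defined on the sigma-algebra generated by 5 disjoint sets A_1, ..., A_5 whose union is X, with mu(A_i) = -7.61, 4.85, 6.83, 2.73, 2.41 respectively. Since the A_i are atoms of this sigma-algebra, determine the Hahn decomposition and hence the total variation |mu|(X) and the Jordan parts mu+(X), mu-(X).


Step 1: Every measurable set is a union of atoms (the cells / points), so a Hahn decomposition is
  obtained by grouping atoms by sign: P = union of atoms with mu > 0, N = union of the remaining atoms.
  Atoms in P (indices): 2, 3, 4, 5;  atoms in N (indices): 1
  Positive values: 4.85, 6.83, 2.73, 2.41
  Negative values: -7.61
Step 2: mu+(X) = mu(P) = sum of positive atom values = 16.82
Step 3: mu-(X) = -mu(N) = sum of |negative atom values| = 7.61
Step 4: |mu|(X) = mu+(X) + mu-(X) = 16.82 + 7.61 = 24.43


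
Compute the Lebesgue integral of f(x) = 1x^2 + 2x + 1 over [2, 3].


The Lebesgue integral of a Riemann-integrable function agrees with the Riemann integral.
Antiderivative F(x) = (1/3)x^3 + (2/2)x^2 + 1x
F(3) = (1/3)*3^3 + (2/2)*3^2 + 1*3
     = (1/3)*27 + (2/2)*9 + 1*3
     = 9 + 9 + 3
     = 21
F(2) = 8.666667
Integral = F(3) - F(2) = 21 - 8.666667 = 12.333333


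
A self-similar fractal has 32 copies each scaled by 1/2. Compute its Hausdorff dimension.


For a self-similar set with N copies scaled by 1/r:
dim_H = log(N)/log(r) = log(32)/log(2)
= 3.465736/0.693147
= 5


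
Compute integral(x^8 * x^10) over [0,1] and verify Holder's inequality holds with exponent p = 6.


Step 1: Exact integral of f*g = integral(x^18, 0, 1) = 1/19
     = 0.052632
Step 2: Holder bound with p=6, q=1.2:
  ||f||_p = (integral x^48 dx)^(1/6) = (1/49)^(1/6) = 0.522758
  ||g||_q = (integral x^12 dx)^(1/1.2) = (1/13)^(1/1.2) = 0.117954
Step 3: Holder bound = ||f||_p * ||g||_q = 0.522758 * 0.117954 = 0.061662
Verification: 0.052632 <= 0.061662 (Holder holds)


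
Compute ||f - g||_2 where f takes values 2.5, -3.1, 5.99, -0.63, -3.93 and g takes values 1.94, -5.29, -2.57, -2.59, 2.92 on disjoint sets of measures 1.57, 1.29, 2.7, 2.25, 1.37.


Step 1: Compute differences f_i - g_i:
  2.5 - 1.94 = 0.56
  -3.1 - -5.29 = 2.19
  5.99 - -2.57 = 8.56
  -0.63 - -2.59 = 1.96
  -3.93 - 2.92 = -6.85
Step 2: Compute |diff|^2 * measure for each set:
  |0.56|^2 * 1.57 = 0.3136 * 1.57 = 0.492352
  |2.19|^2 * 1.29 = 4.7961 * 1.29 = 6.186969
  |8.56|^2 * 2.7 = 73.2736 * 2.7 = 197.83872
  |1.96|^2 * 2.25 = 3.8416 * 2.25 = 8.6436
  |-6.85|^2 * 1.37 = 46.9225 * 1.37 = 64.283825
Step 3: Sum = 277.445466
Step 4: ||f-g||_2 = (277.445466)^(1/2) = 16.656694


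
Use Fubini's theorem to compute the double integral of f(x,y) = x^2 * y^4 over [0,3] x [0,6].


By Fubini's theorem, the double integral factors as a product of single integrals:
Step 1: integral_0^3 x^2 dx = [x^3/3] from 0 to 3
     = 3^3/3 = 9
Step 2: integral_0^6 y^4 dy = [y^5/5] from 0 to 6
     = 6^5/5 = 1555.2
Step 3: Double integral = 9 * 1555.2 = 13996.8


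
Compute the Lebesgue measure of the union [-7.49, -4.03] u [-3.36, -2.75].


For pairwise disjoint intervals, m(union) = sum of lengths.
= (-4.03 - -7.49) + (-2.75 - -3.36)
= 3.46 + 0.61
= 4.07


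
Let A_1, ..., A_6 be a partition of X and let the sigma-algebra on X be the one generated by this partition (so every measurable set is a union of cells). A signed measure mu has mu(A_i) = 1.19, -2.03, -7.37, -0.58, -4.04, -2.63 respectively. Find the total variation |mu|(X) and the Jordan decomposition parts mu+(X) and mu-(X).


Step 1: Every measurable set is a union of atoms (the cells / points), so a Hahn decomposition is
  obtained by grouping atoms by sign: P = union of atoms with mu > 0, N = union of the remaining atoms.
  Atoms in P (indices): 1;  atoms in N (indices): 2, 3, 4, 5, 6
  Positive values: 1.19
  Negative values: -2.03, -7.37, -0.58, -4.04, -2.63
Step 2: mu+(X) = mu(P) = sum of positive atom values = 1.19
Step 3: mu-(X) = -mu(N) = sum of |negative atom values| = 16.65
Step 4: |mu|(X) = mu+(X) + mu-(X) = 1.19 + 16.65 = 17.84


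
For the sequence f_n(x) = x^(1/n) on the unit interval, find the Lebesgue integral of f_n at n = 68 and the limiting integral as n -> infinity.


At n = 68: f_68(x) = x^(1/68).
Step 1: integral(x^(1/68), 0, 1) = [x^(1/68+1) / (1/68+1)] from 0 to 1
     = 1 / (1/68 + 1) = 1 / ((68+1)/68) = 68/(68+1)
     = 68/69 = 0.985507
Step 2: As n -> infinity, f_n(x) = x^(1/n) -> 1 for x in (0,1], and f_n is increasing in n.
By MCT, lim_n integral(f_n) = integral(lim_n f_n) = integral(1, 0, 1) = 1.
Step 3: Verify convergence: 68/69 = 0.985507 -> 1


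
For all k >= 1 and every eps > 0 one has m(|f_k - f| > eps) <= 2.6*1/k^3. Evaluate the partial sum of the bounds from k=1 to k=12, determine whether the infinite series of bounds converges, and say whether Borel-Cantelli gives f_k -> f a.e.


Step 1: List the terms 2.6*1/k^3 for k = 1 to 12:
  k=1: 2.6
  k=2: 0.325
  k=3: 0.096296
  k=4: 0.040625
  k=5: 0.0208
  k=6: 0.012037
  k=7: 0.00758
  k=8: 0.005078
  k=9: 0.003567
  k=10: 0.0026
  k=11: 0.001953
  k=12: 0.001505
Step 2: Partial sum = 2.6 + 0.325 + 0.096296 + 0.040625 + 0.0208 + 0.012037 + 0.00758 + 0.005078 + 0.003567 + 0.0026 + 0.001953 + 0.001505
     = 3.117041
Step 3: The full series sum_(k>=1) 2.6*1/k^3 converges (p-series with p = 3 > 1; a constant multiple of a convergent series converges).
Step 4: Fix eps > 0. Since sum_k m(|f_k - f| > eps) < infinity, the Borel-Cantelli lemma gives
        m(limsup_k {|f_k - f| > eps}) = 0, i.e. for a.e. x, |f_k(x) - f(x)| <= eps for all large k.
        Applying this with eps = 1/j for j = 1, 2, ... and intersecting the countably many full-measure sets,
        for a.e. x we get limsup_k |f_k(x) - f(x)| <= 1/j for every j, hence f_k -> f almost everywhere.
Conclusion: series converges; Borel-Cantelli yields f_k -> f a.e.


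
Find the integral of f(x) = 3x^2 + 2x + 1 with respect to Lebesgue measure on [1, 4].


The Lebesgue integral of a Riemann-integrable function agrees with the Riemann integral.
Antiderivative F(x) = (3/3)x^3 + (2/2)x^2 + 1x
F(4) = (3/3)*4^3 + (2/2)*4^2 + 1*4
     = (3/3)*64 + (2/2)*16 + 1*4
     = 64 + 16 + 4
     = 84
F(1) = 3
Integral = F(4) - F(1) = 84 - 3 = 81


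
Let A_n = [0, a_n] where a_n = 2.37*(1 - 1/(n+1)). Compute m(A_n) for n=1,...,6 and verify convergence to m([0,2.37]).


By continuity of measure from below: if A_n increases to A, then m(A_n) -> m(A).
Here A = [0, 2.37], so m(A) = 2.37
Step 1: a_1 = 2.37*(1 - 1/2) = 1.185, m(A_1) = 1.185
Step 2: a_2 = 2.37*(1 - 1/3) = 1.58, m(A_2) = 1.58
Step 3: a_3 = 2.37*(1 - 1/4) = 1.7775, m(A_3) = 1.7775
Step 4: a_4 = 2.37*(1 - 1/5) = 1.896, m(A_4) = 1.896
Step 5: a_5 = 2.37*(1 - 1/6) = 1.975, m(A_5) = 1.975
Step 6: a_6 = 2.37*(1 - 1/7) = 2.0314, m(A_6) = 2.0314
Limit: m(A_n) -> m([0,2.37]) = 2.37


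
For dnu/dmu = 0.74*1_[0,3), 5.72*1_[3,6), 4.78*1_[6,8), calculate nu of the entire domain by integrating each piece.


Integrate each piece of the Radon-Nikodym derivative:
Step 1: integral_0^3 0.74 dx = 0.74*(3-0) = 0.74*3 = 2.22
Step 2: integral_3^6 5.72 dx = 5.72*(6-3) = 5.72*3 = 17.16
Step 3: integral_6^8 4.78 dx = 4.78*(8-6) = 4.78*2 = 9.56
Total: 2.22 + 17.16 + 9.56 = 28.94


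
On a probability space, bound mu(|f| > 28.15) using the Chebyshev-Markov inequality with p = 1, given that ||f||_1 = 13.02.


Chebyshev/Markov inequality: mu(|f| > eps) <= (||f||_p / eps)^p
Step 1: ||f||_1 / eps = 13.02 / 28.15 = 0.462522
Step 2: Raise to power p = 1:
  (0.462522)^1 = 0.462522
Step 3: Therefore mu(|f| > 28.15) <= 0.462522


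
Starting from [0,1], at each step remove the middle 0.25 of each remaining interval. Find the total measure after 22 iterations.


Step 1: At each step, fraction remaining = 1 - 0.25 = 0.75
Step 2: After 22 steps, measure = (0.75)^22
Result = 0.001784


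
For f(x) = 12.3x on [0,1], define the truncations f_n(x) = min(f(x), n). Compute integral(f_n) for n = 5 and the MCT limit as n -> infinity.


f(x) = 12.3x on [0,1]; f_n(x) = min(12.3x, n). At n = 5:
Step 1: f(x) reaches 5 at x = 5/12.3 = 0.406504
Step 2: integral(f_5) = integral(12.3x, 0, 0.406504) + integral(5, 0.406504, 1)
       = 12.3*0.406504^2/2 + 5*(1 - 0.406504)
       = 1.01626 + 2.96748
       = 3.98374
Step 3: As n -> infinity, f_n increases to f, so by MCT integral(f_n) -> integral(f) = 12.3/2 = 6.15.
Convergence: integral(f_5) = 3.98374 -> 6.15 as n -> infinity


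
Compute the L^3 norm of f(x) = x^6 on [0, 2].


Step 1: ||f||_3 = (integral_0^2 |x^6|^3 dx)^(1/3)
     = (integral_0^2 x^18 dx)^(1/3)
Step 2: integral_0^2 x^18 dx = [x^19/(19)] from 0 to 2 = 2^19/19
     = 524288/19 = 27594.105263
Step 3: ||f||_3 = (27594.105263)^(1/3) = 30.218445


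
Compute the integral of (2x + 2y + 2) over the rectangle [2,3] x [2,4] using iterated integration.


By Fubini, integrate in x first, then y.
Step 1: Fix y, integrate over x in [2,3]:
  integral(2x + 2y + 2, x=2..3)
  = 2*(3^2 - 2^2)/2 + (2y + 2)*(3 - 2)
  = 5 + (2y + 2)*1
  = 5 + 2y + 2
  = 7 + 2y
Step 2: Integrate over y in [2,4]:
  integral(7 + 2y, y=2..4)
  = 7*2 + 2*(4^2 - 2^2)/2
  = 14 + 12
  = 26


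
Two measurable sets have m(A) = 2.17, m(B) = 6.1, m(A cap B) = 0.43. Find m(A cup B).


By inclusion-exclusion: m(A u B) = m(A) + m(B) - m(A n B)
= 2.17 + 6.1 - 0.43
= 7.84


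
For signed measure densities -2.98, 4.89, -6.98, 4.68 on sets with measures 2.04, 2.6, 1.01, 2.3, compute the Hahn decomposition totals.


Step 1: Compute signed measure on each set:
  Set 1: -2.98 * 2.04 = -6.0792
  Set 2: 4.89 * 2.6 = 12.714
  Set 3: -6.98 * 1.01 = -7.0498
  Set 4: 4.68 * 2.3 = 10.764
Step 2: Total signed measure = (-6.0792) + (12.714) + (-7.0498) + (10.764)
     = 10.349
Step 3: Positive part mu+(X) = sum of positive contributions = 23.478
Step 4: Negative part mu-(X) = |sum of negative contributions| = 13.129


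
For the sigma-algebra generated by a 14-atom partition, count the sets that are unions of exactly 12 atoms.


Each element of F is a union of some subset of the 14 atoms.
Elements that are unions of exactly 12 atoms correspond to 12-element subsets of the 14 atoms.
Count = C(14, 12) = 14! / (12! * 2!) = 91.


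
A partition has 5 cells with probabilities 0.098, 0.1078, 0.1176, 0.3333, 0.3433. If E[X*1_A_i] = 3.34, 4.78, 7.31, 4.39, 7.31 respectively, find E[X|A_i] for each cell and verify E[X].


For each cell A_i: E[X|A_i] = E[X*1_A_i] / P(A_i)
Step 1: E[X|A_1] = 3.34 / 0.098 = 34.081633
Step 2: E[X|A_2] = 4.78 / 0.1078 = 44.341373
Step 3: E[X|A_3] = 7.31 / 0.1176 = 62.159864
Step 4: E[X|A_4] = 4.39 / 0.3333 = 13.171317
Step 5: E[X|A_5] = 7.31 / 0.3433 = 21.293329
Verification: E[X] = sum E[X*1_A_i] = 3.34 + 4.78 + 7.31 + 4.39 + 7.31 = 27.13


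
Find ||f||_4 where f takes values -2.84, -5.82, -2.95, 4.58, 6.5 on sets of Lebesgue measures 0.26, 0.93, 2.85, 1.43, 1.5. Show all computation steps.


Step 1: Compute |f_i|^4 for each value:
  |-2.84|^4 = 65.053903
  |-5.82|^4 = 1147.339482
  |-2.95|^4 = 75.733506
  |4.58|^4 = 440.009357
  |6.5|^4 = 1785.0625
Step 2: Multiply by measures and sum:
  65.053903 * 0.26 = 16.914015
  1147.339482 * 0.93 = 1067.025718
  75.733506 * 2.85 = 215.840493
  440.009357 * 1.43 = 629.21338
  1785.0625 * 1.5 = 2677.59375
Sum = 16.914015 + 1067.025718 + 215.840493 + 629.21338 + 2677.59375 = 4606.587356
Step 3: Take the p-th root:
||f||_4 = (4606.587356)^(1/4) = 8.238437


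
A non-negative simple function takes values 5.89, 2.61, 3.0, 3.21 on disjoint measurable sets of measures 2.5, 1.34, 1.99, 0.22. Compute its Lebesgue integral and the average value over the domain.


Step 1: Integral = sum(value_i * measure_i)
= 5.89*2.5 + 2.61*1.34 + 3.0*1.99 + 3.21*0.22
= 14.725 + 3.4974 + 5.97 + 0.7062
= 24.8986
Step 2: Total measure of domain = 2.5 + 1.34 + 1.99 + 0.22 = 6.05
Step 3: Average value = 24.8986 / 6.05 = 4.115471


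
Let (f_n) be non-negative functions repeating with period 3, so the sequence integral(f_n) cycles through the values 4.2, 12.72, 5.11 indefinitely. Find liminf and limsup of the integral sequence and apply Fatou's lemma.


The sequence (integral(f_n)) is periodic with period 3, repeating the values 4.2, 12.72, 5.11 indefinitely.
Step 1: For a periodic sequence, every tail (a_m, a_(m+1), ...) contains all 3 period values infinitely often.
Step 2: Hence inf of every tail = min of the period values = min(4.2, 12.72, 5.11) = 4.2.
        liminf_n integral(f_n) = sup over m of (inf of tail from m) = 4.2.
Step 3: Similarly sup of every tail = max of the period values = 12.72.
        limsup_n integral(f_n) = 12.72.
Step 4: Fatou's lemma: integral(liminf_n f_n) <= liminf_n integral(f_n) = 4.2.
        So the integral of the pointwise liminf is at most 4.2.


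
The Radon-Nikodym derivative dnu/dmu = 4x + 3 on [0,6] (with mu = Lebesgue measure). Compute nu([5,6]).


nu(A) = integral_A (dnu/dmu) dmu = integral_5^6 (4x + 3) dx
Step 1: Antiderivative F(x) = (4/2)x^2 + 3x
Step 2: F(6) = (4/2)*6^2 + 3*6 = 72 + 18 = 90
Step 3: F(5) = (4/2)*5^2 + 3*5 = 50 + 15 = 65
Step 4: nu([5,6]) = F(6) - F(5) = 90 - 65 = 25


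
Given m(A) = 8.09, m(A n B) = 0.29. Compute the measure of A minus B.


m(A \ B) = m(A) - m(A n B)
= 8.09 - 0.29
= 7.8


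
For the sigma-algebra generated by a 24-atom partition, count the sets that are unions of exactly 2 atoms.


Each element of F is a union of some subset of the 24 atoms.
Elements that are unions of exactly 2 atoms correspond to 2-element subsets of the 24 atoms.
Count = C(24, 2) = 24! / (2! * 22!) = 276.


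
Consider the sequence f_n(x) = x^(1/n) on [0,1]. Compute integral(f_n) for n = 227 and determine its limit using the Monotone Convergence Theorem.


At n = 227: f_227(x) = x^(1/227).
Step 1: integral(x^(1/227), 0, 1) = [x^(1/227+1) / (1/227+1)] from 0 to 1
     = 1 / (1/227 + 1) = 1 / ((227+1)/227) = 227/(227+1)
     = 227/228 = 0.995614
Step 2: As n -> infinity, f_n(x) = x^(1/n) -> 1 for x in (0,1], and f_n is increasing in n.
By MCT, lim_n integral(f_n) = integral(lim_n f_n) = integral(1, 0, 1) = 1.
Step 3: Verify convergence: 227/228 = 0.995614 -> 1


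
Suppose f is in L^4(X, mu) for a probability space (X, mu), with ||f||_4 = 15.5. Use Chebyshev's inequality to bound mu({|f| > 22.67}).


Chebyshev/Markov inequality: mu(|f| > eps) <= (||f||_p / eps)^p
Step 1: ||f||_4 / eps = 15.5 / 22.67 = 0.683723
Step 2: Raise to power p = 4:
  (0.683723)^4 = 0.218535
Step 3: Therefore mu(|f| > 22.67) <= 0.218535


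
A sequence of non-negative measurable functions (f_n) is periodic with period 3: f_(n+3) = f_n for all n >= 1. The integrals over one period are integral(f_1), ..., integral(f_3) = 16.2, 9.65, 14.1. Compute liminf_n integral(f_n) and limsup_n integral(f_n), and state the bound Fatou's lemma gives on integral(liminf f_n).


The sequence (integral(f_n)) is periodic with period 3, repeating the values 16.2, 9.65, 14.1 indefinitely.
Step 1: For a periodic sequence, every tail (a_m, a_(m+1), ...) contains all 3 period values infinitely often.
Step 2: Hence inf of every tail = min of the period values = min(16.2, 9.65, 14.1) = 9.65.
        liminf_n integral(f_n) = sup over m of (inf of tail from m) = 9.65.
Step 3: Similarly sup of every tail = max of the period values = 16.2.
        limsup_n integral(f_n) = 16.2.
Step 4: Fatou's lemma: integral(liminf_n f_n) <= liminf_n integral(f_n) = 9.65.
        So the integral of the pointwise liminf is at most 9.65.


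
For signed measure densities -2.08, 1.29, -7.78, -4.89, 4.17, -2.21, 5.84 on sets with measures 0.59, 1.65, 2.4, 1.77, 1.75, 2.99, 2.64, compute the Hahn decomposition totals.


Step 1: Compute signed measure on each set:
  Set 1: -2.08 * 0.59 = -1.2272
  Set 2: 1.29 * 1.65 = 2.1285
  Set 3: -7.78 * 2.4 = -18.672
  Set 4: -4.89 * 1.77 = -8.6553
  Set 5: 4.17 * 1.75 = 7.2975
  Set 6: -2.21 * 2.99 = -6.6079
  Set 7: 5.84 * 2.64 = 15.4176
Step 2: Total signed measure = (-1.2272) + (2.1285) + (-18.672) + (-8.6553) + (7.2975) + (-6.6079) + (15.4176)
     = -10.3188
Step 3: Positive part mu+(X) = sum of positive contributions = 24.8436
Step 4: Negative part mu-(X) = |sum of negative contributions| = 35.1624


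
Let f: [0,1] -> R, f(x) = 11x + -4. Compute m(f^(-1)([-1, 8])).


f^(-1)([-1, 8]) = {x : -1 <= 11x + -4 <= 8}
Solving: (-1 - -4)/11 <= x <= (8 - -4)/11
= [0.272727, 1.090909]
Intersecting with [0,1]: [0.272727, 1]
Measure = 1 - 0.272727 = 0.727273


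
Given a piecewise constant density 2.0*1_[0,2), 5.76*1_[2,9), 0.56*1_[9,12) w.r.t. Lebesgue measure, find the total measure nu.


Integrate each piece of the Radon-Nikodym derivative:
Step 1: integral_0^2 2.0 dx = 2.0*(2-0) = 2.0*2 = 4
Step 2: integral_2^9 5.76 dx = 5.76*(9-2) = 5.76*7 = 40.32
Step 3: integral_9^12 0.56 dx = 0.56*(12-9) = 0.56*3 = 1.68
Total: 4 + 40.32 + 1.68 = 46


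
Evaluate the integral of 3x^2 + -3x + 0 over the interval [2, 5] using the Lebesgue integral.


The Lebesgue integral of a Riemann-integrable function agrees with the Riemann integral.
Antiderivative F(x) = (3/3)x^3 + (-3/2)x^2 + 0x
F(5) = (3/3)*5^3 + (-3/2)*5^2 + 0*5
     = (3/3)*125 + (-3/2)*25 + 0*5
     = 125 + -37.5 + 0
     = 87.5
F(2) = 2
Integral = F(5) - F(2) = 87.5 - 2 = 85.5


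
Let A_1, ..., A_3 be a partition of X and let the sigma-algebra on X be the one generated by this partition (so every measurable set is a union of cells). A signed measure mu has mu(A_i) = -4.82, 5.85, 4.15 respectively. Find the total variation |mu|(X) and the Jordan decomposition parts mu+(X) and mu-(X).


Step 1: Every measurable set is a union of atoms (the cells / points), so a Hahn decomposition is
  obtained by grouping atoms by sign: P = union of atoms with mu > 0, N = union of the remaining atoms.
  Atoms in P (indices): 2, 3;  atoms in N (indices): 1
  Positive values: 5.85, 4.15
  Negative values: -4.82
Step 2: mu+(X) = mu(P) = sum of positive atom values = 10
Step 3: mu-(X) = -mu(N) = sum of |negative atom values| = 4.82
Step 4: |mu|(X) = mu+(X) + mu-(X) = 10 + 4.82 = 14.82


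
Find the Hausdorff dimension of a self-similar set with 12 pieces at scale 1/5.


For a self-similar set with N copies scaled by 1/r:
dim_H = log(N)/log(r) = log(12)/log(5)
= 2.484907/1.609438
= 1.543959


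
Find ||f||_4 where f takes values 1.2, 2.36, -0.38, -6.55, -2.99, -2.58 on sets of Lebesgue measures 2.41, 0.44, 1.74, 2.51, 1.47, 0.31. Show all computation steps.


Step 1: Compute |f_i|^4 for each value:
  |1.2|^4 = 2.0736
  |2.36|^4 = 31.020444
  |-0.38|^4 = 0.020851
  |-6.55|^4 = 1840.624506
  |-2.99|^4 = 79.925388
  |-2.58|^4 = 44.307661
Step 2: Multiply by measures and sum:
  2.0736 * 2.41 = 4.997376
  31.020444 * 0.44 = 13.648995
  0.020851 * 1.74 = 0.036281
  1840.624506 * 2.51 = 4619.967511
  79.925388 * 1.47 = 117.49032
  44.307661 * 0.31 = 13.735375
Sum = 4.997376 + 13.648995 + 0.036281 + 4619.967511 + 117.49032 + 13.735375 = 4769.875859
Step 3: Take the p-th root:
||f||_4 = (4769.875859)^(1/4) = 8.310493


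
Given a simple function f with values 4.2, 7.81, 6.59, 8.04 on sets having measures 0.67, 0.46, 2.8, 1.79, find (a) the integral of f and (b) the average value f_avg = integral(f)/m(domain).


Step 1: Integral = sum(value_i * measure_i)
= 4.2*0.67 + 7.81*0.46 + 6.59*2.8 + 8.04*1.79
= 2.814 + 3.5926 + 18.452 + 14.3916
= 39.2502
Step 2: Total measure of domain = 0.67 + 0.46 + 2.8 + 1.79 = 5.72
Step 3: Average value = 39.2502 / 5.72 = 6.861923


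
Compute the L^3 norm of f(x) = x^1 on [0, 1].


Step 1: ||f||_3 = (integral_0^1 |x^1|^3 dx)^(1/3)
     = (integral_0^1 x^3 dx)^(1/3)
Step 2: integral_0^1 x^3 dx = [x^4/(4)] from 0 to 1 = 1^4/4
     = 1/4 = 0.25
Step 3: ||f||_3 = (0.25)^(1/3) = 0.629961


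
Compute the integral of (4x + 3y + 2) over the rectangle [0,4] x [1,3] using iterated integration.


By Fubini, integrate in x first, then y.
Step 1: Fix y, integrate over x in [0,4]:
  integral(4x + 3y + 2, x=0..4)
  = 4*(4^2 - 0^2)/2 + (3y + 2)*(4 - 0)
  = 32 + (3y + 2)*4
  = 32 + 12y + 8
  = 40 + 12y
Step 2: Integrate over y in [1,3]:
  integral(40 + 12y, y=1..3)
  = 40*2 + 12*(3^2 - 1^2)/2
  = 80 + 48
  = 128


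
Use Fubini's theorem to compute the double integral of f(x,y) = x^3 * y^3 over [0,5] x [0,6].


By Fubini's theorem, the double integral factors as a product of single integrals:
Step 1: integral_0^5 x^3 dx = [x^4/4] from 0 to 5
     = 5^4/4 = 156.25
Step 2: integral_0^6 y^3 dy = [y^4/4] from 0 to 6
     = 6^4/4 = 324
Step 3: Double integral = 156.25 * 324 = 50625


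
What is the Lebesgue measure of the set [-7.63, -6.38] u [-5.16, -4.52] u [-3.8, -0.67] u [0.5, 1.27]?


For pairwise disjoint intervals, m(union) = sum of lengths.
= (-6.38 - -7.63) + (-4.52 - -5.16) + (-0.67 - -3.8) + (1.27 - 0.5)
= 1.25 + 0.64 + 3.13 + 0.77
= 5.79


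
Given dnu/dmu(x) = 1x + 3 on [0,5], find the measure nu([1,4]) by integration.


nu(A) = integral_A (dnu/dmu) dmu = integral_1^4 (1x + 3) dx
Step 1: Antiderivative F(x) = (1/2)x^2 + 3x
Step 2: F(4) = (1/2)*4^2 + 3*4 = 8 + 12 = 20
Step 3: F(1) = (1/2)*1^2 + 3*1 = 0.5 + 3 = 3.5
Step 4: nu([1,4]) = F(4) - F(1) = 20 - 3.5 = 16.5


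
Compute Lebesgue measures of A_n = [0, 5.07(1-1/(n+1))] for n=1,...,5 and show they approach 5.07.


By continuity of measure from below: if A_n increases to A, then m(A_n) -> m(A).
Here A = [0, 5.07], so m(A) = 5.07
Step 1: a_1 = 5.07*(1 - 1/2) = 2.535, m(A_1) = 2.535
Step 2: a_2 = 5.07*(1 - 1/3) = 3.38, m(A_2) = 3.38
Step 3: a_3 = 5.07*(1 - 1/4) = 3.8025, m(A_3) = 3.8025
Step 4: a_4 = 5.07*(1 - 1/5) = 4.056, m(A_4) = 4.056
Step 5: a_5 = 5.07*(1 - 1/6) = 4.225, m(A_5) = 4.225
Limit: m(A_n) -> m([0,5.07]) = 5.07


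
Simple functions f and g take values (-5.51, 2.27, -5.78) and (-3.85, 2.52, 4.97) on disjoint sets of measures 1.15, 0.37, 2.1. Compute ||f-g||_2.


Step 1: Compute differences f_i - g_i:
  -5.51 - -3.85 = -1.66
  2.27 - 2.52 = -0.25
  -5.78 - 4.97 = -10.75
Step 2: Compute |diff|^2 * measure for each set:
  |-1.66|^2 * 1.15 = 2.7556 * 1.15 = 3.16894
  |-0.25|^2 * 0.37 = 0.0625 * 0.37 = 0.023125
  |-10.75|^2 * 2.1 = 115.5625 * 2.1 = 242.68125
Step 3: Sum = 245.873315
Step 4: ||f-g||_2 = (245.873315)^(1/2) = 15.680348


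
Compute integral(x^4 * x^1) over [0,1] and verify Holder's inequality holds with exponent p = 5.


Step 1: Exact integral of f*g = integral(x^5, 0, 1) = 1/6
     = 0.166667
Step 2: Holder bound with p=5, q=1.25:
  ||f||_p = (integral x^20 dx)^(1/5) = (1/21)^(1/5) = 0.543946
  ||g||_q = (integral x^1.25 dx)^(1/1.25) = (1/2.25)^(1/1.25) = 0.522702
Step 3: Holder bound = ||f||_p * ||g||_q = 0.543946 * 0.522702 = 0.284322
Verification: 0.166667 <= 0.284322 (Holder holds)


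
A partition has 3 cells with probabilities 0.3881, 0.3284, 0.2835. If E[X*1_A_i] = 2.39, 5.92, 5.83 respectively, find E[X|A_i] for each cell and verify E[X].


For each cell A_i: E[X|A_i] = E[X*1_A_i] / P(A_i)
Step 1: E[X|A_1] = 2.39 / 0.3881 = 6.158207
Step 2: E[X|A_2] = 5.92 / 0.3284 = 18.026797
Step 3: E[X|A_3] = 5.83 / 0.2835 = 20.564374
Verification: E[X] = sum E[X*1_A_i] = 2.39 + 5.92 + 5.83 = 14.14


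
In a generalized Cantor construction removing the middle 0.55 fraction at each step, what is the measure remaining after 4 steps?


Step 1: At each step, fraction remaining = 1 - 0.55 = 0.45
Step 2: After 4 steps, measure = (0.45)^4
Step 3: Computing the power step by step:
  After step 1: 0.45
  After step 2: 0.2025
  After step 3: 0.091125
  After step 4: 0.041006
Result = 0.041006


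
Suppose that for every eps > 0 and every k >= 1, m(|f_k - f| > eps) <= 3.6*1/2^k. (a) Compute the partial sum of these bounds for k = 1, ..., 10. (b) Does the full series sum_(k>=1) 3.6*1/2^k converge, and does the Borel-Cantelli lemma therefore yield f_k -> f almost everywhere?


Step 1: List the terms 3.6*1/2^k for k = 1 to 10:
  k=1: 1.8
  k=2: 0.9
  k=3: 0.45
  k=4: 0.225
  k=5: 0.1125
  k=6: 0.05625
  k=7: 0.028125
  k=8: 0.014063
  k=9: 0.007031
  k=10: 0.003516
Step 2: Partial sum = 1.8 + 0.9 + 0.45 + 0.225 + 0.1125 + 0.05625 + 0.028125 + 0.014063 + 0.007031 + 0.003516
     = 3.596484
Step 3: The full series sum_(k>=1) 3.6*1/2^k converges (geometric series with ratio 1/2 < 1; a constant multiple of a convergent series converges).
Step 4: Fix eps > 0. Since sum_k m(|f_k - f| > eps) < infinity, the Borel-Cantelli lemma gives
        m(limsup_k {|f_k - f| > eps}) = 0, i.e. for a.e. x, |f_k(x) - f(x)| <= eps for all large k.
        Applying this with eps = 1/j for j = 1, 2, ... and intersecting the countably many full-measure sets,
        for a.e. x we get limsup_k |f_k(x) - f(x)| <= 1/j for every j, hence f_k -> f almost everywhere.
Conclusion: series converges; Borel-Cantelli yields f_k -> f a.e.
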